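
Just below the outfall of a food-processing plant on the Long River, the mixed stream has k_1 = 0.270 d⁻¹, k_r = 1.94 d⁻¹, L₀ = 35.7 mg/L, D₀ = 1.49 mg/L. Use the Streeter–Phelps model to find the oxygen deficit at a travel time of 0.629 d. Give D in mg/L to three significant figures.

D ≈ 3.61 mg/L

k_1 L₀/(k_r−k_1) = 0.270×35.7/(1.94−0.270) = 9.639/1.670 = 5.772 mg/L.
e^(−k_1 t) = e^(−0.270×0.6290) = 0.8438; e^(−k_r t) = e^(−1.94×0.6290) = 0.2952.
D = 5.772 × (0.8438 − 0.2952) + 1.49 × 0.2952 = 3.167 + 0.4398 = 3.607 mg/L.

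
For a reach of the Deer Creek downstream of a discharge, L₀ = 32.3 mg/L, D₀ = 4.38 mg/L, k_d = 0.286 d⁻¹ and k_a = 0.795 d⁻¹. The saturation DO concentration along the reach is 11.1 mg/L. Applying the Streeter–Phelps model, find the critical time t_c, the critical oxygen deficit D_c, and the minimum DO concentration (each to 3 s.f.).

At the critical point dD/dt = 0, so k_d L₀ e^(−k_d t) = k_a D. Substituting D(t) from the Streeter–Phelps equation and solving for t gives
t_c = ln[(k_a/k_d)(1 − D₀(k_a−k_d)/(k_d L₀))] / (k_a−k_d).
Here k_a−k_d = 0.5090 d⁻¹ and 1 − D₀(k_a−k_d)/(k_d L₀) = 1 − 4.38×0.5090/(0.286×32.3) = 0.7587, so
t_c = ln(2.780 × 0.7587) / 0.5090 = 0.7462 / 0.5090 = 1.466 d.
L(t_c) = L₀ e^(−k_d t_c) = 32.3 × 0.6575 = 21.24 mg/L, and at the critical point k_a D_c = k_d L, so D_c = (0.286/0.795) × 21.24 = 7.641 mg/L.
Minimum DO = C_s − D_c = 11.1 − 7.641 = 3.459 mg/L.

t_c ≈ 1.47 d; D_c ≈ 7.64 mg/L; min DO ≈ 3.46 mg/L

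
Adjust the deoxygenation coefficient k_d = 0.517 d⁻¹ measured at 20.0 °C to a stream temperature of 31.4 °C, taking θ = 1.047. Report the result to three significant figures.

k_d(T₂) = k_d(T₁) · θ^(T₂−T₁) = 0.517 × 1.047^(31.4−20.0)
= 0.517 × 1.047^11.4 = 0.517 × 1.688 = 0.8727 d⁻¹.

k_d ≈ 0.873 d⁻¹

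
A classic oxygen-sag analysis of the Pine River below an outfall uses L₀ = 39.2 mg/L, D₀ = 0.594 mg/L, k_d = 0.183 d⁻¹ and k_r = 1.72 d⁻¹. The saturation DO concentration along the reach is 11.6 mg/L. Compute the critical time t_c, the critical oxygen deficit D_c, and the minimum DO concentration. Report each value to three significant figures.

t_c = [1/(k_r−k_d)] ln[(k_r/k_d)(1 − D₀(k_r−k_d)/(k_d L₀))]
= [1/(1.72−0.183)] ln[(1.72/0.183)(1 − 0.594×1.537/(0.183×39.2))]
= (1/1.537) ln[9.399 × 0.8727] = 0.6506 × ln(8.203) = 0.6506 × 2.104 = 1.369 d.
D_c = (k_d/k_r) L₀ e^(−k_d t_c) = (0.183/1.72) × 39.2 × e^(−0.183×1.369) = 0.1064 × 39.2 × 0.7784 = 3.246 mg/L.
Minimum DO = C_s − D_c = 11.6 − 3.246 = 8.354 mg/L.

t_c ≈ 1.37 d; D_c ≈ 3.25 mg/L; min DO ≈ 8.35 mg/L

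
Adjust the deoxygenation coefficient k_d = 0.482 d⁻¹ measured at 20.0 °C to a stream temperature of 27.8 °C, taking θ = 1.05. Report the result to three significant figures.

k_d(T₂) = k_d(T₁) · θ^(T₂−T₁) = 0.482 × 1.05^(27.8−20.0)
= 0.482 × 1.05^7.80 = 0.482 × 1.463 = 0.7052 d⁻¹.

k_d ≈ 0.705 d⁻¹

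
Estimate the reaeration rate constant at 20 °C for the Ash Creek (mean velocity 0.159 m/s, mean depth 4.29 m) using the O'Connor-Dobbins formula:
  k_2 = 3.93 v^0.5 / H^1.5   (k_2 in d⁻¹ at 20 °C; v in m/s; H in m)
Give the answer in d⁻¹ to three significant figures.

k_2 = 3.93 × 0.159^0.5 / 4.29^1.5 = 3.93 × 0.3987 / 8.886 = 0.1764 d⁻¹.

k_2 ≈ 0.176 d⁻¹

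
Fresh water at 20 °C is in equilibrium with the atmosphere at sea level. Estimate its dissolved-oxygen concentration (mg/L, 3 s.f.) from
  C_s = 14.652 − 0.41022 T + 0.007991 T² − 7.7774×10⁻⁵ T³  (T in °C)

C_s = 14.652 − 0.41022×20 + 0.007991×20² − 7.7774×10⁻⁵×20³ = 9.022 mg/L.

C_s ≈ 9.02 mg/L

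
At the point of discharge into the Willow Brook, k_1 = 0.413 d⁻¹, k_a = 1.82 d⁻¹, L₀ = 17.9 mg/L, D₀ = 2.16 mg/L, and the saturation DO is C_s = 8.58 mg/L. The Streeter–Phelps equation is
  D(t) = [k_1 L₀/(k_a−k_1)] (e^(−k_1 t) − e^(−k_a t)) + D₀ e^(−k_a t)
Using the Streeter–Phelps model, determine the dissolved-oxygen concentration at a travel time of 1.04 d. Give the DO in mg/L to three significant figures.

DO ≈ 5.63 mg/L

k_1 L₀/(k_a−k_1) = 0.413×17.9/(1.82−0.413) = 7.393/1.407 = 5.254 mg/L.
e^(−k_1 t) = e^(−0.413×1.040) = 0.6508; e^(−k_a t) = e^(−1.82×1.040) = 0.1506.
D = 5.254 × (0.6508 − 0.1506) + 2.16 × 0.1506 = 2.628 + 0.3254 = 2.953 mg/L.
DO = C_s − D = 8.58 − 2.953 = 5.627 mg/L.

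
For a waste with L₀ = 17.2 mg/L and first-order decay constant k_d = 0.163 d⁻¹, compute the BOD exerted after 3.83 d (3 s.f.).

y ≈ 7.99 mg/L

y_t = L₀(1 − e^(−k_d t)) = 17.2 × (1 − e^(−0.163×3.83))
= 17.2 × (1 − 0.5356) = 17.2 × 0.4644 = 7.987 mg/L.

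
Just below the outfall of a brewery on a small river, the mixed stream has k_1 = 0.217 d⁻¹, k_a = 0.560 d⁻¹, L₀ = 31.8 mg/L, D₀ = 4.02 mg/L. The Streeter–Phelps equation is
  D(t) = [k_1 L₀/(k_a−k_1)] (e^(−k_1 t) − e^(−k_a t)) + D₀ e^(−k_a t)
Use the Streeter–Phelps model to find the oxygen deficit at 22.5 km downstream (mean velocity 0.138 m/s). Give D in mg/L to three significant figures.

D ≈ 7.76 mg/L

Travel time t = x/v = 22.5 km / (0.138 m/s) = 22500 m / 0.138 m/s = 163000 s = 1.887 d.
k_1 L₀/(k_a−k_1) = 0.217×31.8/(0.560−0.217) = 6.901/0.3430 = 20.12 mg/L.
e^(−k_1 t) = e^(−0.217×1.887) = 0.6640; e^(−k_a t) = e^(−0.560×1.887) = 0.3476.
D = 20.12 × (0.6640 − 0.3476) + 4.02 × 0.3476 = 6.366 + 1.397 = 7.763 mg/L.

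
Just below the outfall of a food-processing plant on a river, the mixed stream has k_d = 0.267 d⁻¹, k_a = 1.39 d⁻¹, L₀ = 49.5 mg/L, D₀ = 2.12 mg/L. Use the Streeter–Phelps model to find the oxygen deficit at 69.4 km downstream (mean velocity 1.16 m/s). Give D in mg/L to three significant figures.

Travel time t = x/v = 69.4 km / (1.16 m/s) = 69400 m / 1.16 m/s = 59830 s = 0.6924 d.
k_d L₀/(k_a−k_d) = 0.267×49.5/(1.39−0.267) = 13.22/1.123 = 11.77 mg/L.
e^(−k_d t) = e^(−0.267×0.6924) = 0.8312; e^(−k_a t) = e^(−1.39×0.6924) = 0.3819.
D = 11.77 × (0.8312 − 0.3819) + 2.12 × 0.3819 = 5.287 + 0.8097 = 6.097 mg/L.

D ≈ 6.10 mg/L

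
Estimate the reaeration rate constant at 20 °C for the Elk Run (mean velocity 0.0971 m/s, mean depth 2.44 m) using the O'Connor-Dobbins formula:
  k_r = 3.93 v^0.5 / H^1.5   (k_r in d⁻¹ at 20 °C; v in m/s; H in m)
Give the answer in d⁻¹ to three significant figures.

k_r ≈ 0.321 d⁻¹

k_r = 3.93 × 0.0971^0.5 / 2.44^1.5 = 3.93 × 0.3116 / 3.811 = 0.3213 d⁻¹.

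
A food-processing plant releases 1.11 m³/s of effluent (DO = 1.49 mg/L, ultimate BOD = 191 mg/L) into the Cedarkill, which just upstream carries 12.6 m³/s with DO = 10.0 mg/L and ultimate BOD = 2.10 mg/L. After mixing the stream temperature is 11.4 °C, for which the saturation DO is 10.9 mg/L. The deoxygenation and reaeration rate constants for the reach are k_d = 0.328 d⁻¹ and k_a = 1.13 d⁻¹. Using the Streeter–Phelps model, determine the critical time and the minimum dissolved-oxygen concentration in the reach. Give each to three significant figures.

Mixed DO = (12.6×10.0 + 1.11×1.49)/(12.6+1.11) = 127.7/13.71 = 9.311 mg/L.
Mixed L₀ = (12.6×2.10 + 1.11×191)/(13.71) = 238.5/13.71 = 17.39 mg/L.
Initial deficit D₀ = C_s − DO₀ = 10.9 − 9.311 = 1.589 mg/L.
t_c = (1/0.8020) ln[(1.13/0.328)(1 − 1.589×0.8020/(0.328×17.39))] = 1.247 × ln(2.676) = 1.227 d.
D_c = (0.328/1.13) × 17.39 × e^(−0.328×1.227) = 0.2903 × 17.39 × 0.6686 = 3.376 mg/L.
Minimum DO = 10.9 − 3.376 = 7.524 mg/L.

t_c ≈ 1.23 d; minimum DO ≈ 7.52 mg/L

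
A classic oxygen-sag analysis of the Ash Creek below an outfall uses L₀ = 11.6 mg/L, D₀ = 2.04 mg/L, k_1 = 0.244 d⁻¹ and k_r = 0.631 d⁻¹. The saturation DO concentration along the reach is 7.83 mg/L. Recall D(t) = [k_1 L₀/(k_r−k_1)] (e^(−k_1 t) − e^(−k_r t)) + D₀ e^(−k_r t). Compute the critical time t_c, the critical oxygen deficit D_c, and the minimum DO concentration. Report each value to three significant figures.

t_c ≈ 1.61 d; D_c ≈ 3.03 mg/L; min DO ≈ 4.80 mg/L

With k_r/k_1 = 2.586 and 1 − D₀(k_r−k_1)/(k_1 L₀) = 0.7211,
t_c = ln(2.586 × 0.7211) / (0.631 − 0.244) = ln(1.865) / 0.3870 = 0.6231/0.3870 = 1.610 d.
L(t_c) = L₀ e^(−k_1 t_c) = 11.6 × 0.6751 = 7.831 mg/L, and at the critical point k_r D_c = k_1 L, so D_c = (0.244/0.631) × 7.831 = 3.028 mg/L.
Minimum DO = C_s − D_c = 7.83 − 3.028 = 4.802 mg/L.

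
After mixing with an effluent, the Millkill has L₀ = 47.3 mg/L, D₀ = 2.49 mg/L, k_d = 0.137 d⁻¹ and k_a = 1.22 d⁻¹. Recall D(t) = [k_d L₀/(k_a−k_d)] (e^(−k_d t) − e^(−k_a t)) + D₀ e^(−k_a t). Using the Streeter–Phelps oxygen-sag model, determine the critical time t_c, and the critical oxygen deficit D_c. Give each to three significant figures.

t_c ≈ 1.52 d; D_c ≈ 4.31 mg/L

t_c = [1/(k_a−k_d)] ln[(k_a/k_d)(1 − D₀(k_a−k_d)/(k_d L₀))]
= [1/(1.22−0.137)] ln[(1.22/0.137)(1 − 2.49×1.083/(0.137×47.3))]
= (1/1.083) ln[8.905 × 0.5839] = 0.9234 × ln(5.199) = 0.9234 × 1.649 = 1.522 d.
L(t_c) = L₀ e^(−k_d t_c) = 47.3 × 0.8118 = 38.40 mg/L, and at the critical point k_a D_c = k_d L, so D_c = (0.137/1.22) × 38.40 = 4.312 mg/L.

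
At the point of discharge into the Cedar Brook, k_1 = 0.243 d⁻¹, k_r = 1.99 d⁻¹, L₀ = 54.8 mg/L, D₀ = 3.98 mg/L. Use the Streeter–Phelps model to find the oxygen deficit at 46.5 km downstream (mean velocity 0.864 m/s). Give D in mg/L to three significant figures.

D ≈ 5.50 mg/L

Travel time t = x/v = 46.5 km / (0.864 m/s) = 46500 m / 0.864 m/s = 53820 s = 0.6229 d.
k_1 L₀/(k_r−k_1) = 0.243×54.8/(1.99−0.243) = 13.32/1.747 = 7.622 mg/L.
e^(−k_1 t) = e^(−0.243×0.6229) = 0.8595; e^(−k_r t) = e^(−1.99×0.6229) = 0.2895.
D = 7.622 × (0.8595 − 0.2895) + 3.98 × 0.2895 = 4.345 + 1.152 = 5.497 mg/L.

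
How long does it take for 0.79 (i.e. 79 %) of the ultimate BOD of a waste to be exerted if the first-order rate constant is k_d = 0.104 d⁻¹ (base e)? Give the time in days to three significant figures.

t ≈ 15.0 d

y/L₀ = 1 − e^(−k_d t) = 0.79 ⇒ e^(−k_d t) = 0.210
t = −ln(0.210) / 0.104 = 1.561 / 0.104 = 15.01 d.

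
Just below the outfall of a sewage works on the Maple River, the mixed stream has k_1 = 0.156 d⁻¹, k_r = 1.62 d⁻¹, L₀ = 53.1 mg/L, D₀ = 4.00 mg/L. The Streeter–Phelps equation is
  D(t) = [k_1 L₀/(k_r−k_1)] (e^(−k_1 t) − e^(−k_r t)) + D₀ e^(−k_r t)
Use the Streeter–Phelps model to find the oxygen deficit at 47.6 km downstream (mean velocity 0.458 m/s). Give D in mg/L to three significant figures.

Travel time t = x/v = 47.6 km / (0.458 m/s) = 47600 m / 0.458 m/s = 103900 s = 1.203 d.
k_1 L₀/(k_r−k_1) = 0.156×53.1/(1.62−0.156) = 8.284/1.464 = 5.658 mg/L.
e^(−k_1 t) = e^(−0.156×1.203) = 0.8289; e^(−k_r t) = e^(−1.62×1.203) = 0.1425.
D = 5.658 × (0.8289 − 0.1425) + 4.00 × 0.1425 = 3.884 + 0.5698 = 4.454 mg/L.

D ≈ 4.45 mg/L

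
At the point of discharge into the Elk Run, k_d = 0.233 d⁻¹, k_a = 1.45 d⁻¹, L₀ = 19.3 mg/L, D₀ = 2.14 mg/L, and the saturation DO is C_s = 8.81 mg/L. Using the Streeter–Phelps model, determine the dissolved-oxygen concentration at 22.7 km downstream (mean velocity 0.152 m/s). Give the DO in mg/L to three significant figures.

Travel time t = x/v = 22.7 km / (0.152 m/s) = 22700 m / 0.152 m/s = 149300 s = 1.728 d.
k_d L₀/(k_a−k_d) = 0.233×19.3/(1.45−0.233) = 4.497/1.217 = 3.695 mg/L.
e^(−k_d t) = e^(−0.233×1.728) = 0.6685; e^(−k_a t) = e^(−1.45×1.728) = 0.08157.
D = 3.695 × (0.6685 − 0.08157) + 2.14 × 0.08157 = 2.169 + 0.1746 = 2.343 mg/L.
DO = C_s − D = 8.81 − 2.343 = 6.467 mg/L.

DO ≈ 6.47 mg/L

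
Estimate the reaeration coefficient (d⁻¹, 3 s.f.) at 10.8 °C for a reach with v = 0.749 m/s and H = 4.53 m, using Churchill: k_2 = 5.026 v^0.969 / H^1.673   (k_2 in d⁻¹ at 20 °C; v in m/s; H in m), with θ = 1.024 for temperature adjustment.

k_2(20) = 5.026 × 0.749^0.969 / 4.53^1.673 = 5.026 × 0.7557 / 12.52 = 0.3033 d⁻¹.
k_2(10.8) = 0.3033 × 1.024^(10.8−20) = 0.3033 × 0.8040 = 0.2439 d⁻¹.

k_2 ≈ 0.244 d⁻¹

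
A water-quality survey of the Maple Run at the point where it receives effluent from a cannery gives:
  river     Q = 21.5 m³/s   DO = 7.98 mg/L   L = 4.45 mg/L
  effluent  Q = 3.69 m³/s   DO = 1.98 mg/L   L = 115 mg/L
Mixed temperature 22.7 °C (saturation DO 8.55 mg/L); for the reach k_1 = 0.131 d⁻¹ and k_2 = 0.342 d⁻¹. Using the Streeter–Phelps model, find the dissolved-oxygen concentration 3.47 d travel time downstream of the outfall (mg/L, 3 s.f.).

DO ≈ 3.88 mg/L

Mixed DO = (21.5×7.98 + 3.69×1.98)/(21.5+3.69) = 178.9/25.19 = 7.101 mg/L.
Mixed L₀ = (21.5×4.45 + 3.69×115)/(25.19) = 520.0/25.19 = 20.64 mg/L.
Initial deficit D₀ = C_s − DO₀ = 8.55 − 7.101 = 1.449 mg/L.
D(3.47) = [0.131×20.64/(0.342−0.131)](e^(−0.131×3.47) − e^(−0.342×3.47)) + 1.449 e^(−0.342×3.47)
= 12.82 × (0.6347 − 0.3052) + 1.449 × 0.3052 = 4.665 mg/L.
DO = 8.55 − 4.665 = 3.885 mg/L.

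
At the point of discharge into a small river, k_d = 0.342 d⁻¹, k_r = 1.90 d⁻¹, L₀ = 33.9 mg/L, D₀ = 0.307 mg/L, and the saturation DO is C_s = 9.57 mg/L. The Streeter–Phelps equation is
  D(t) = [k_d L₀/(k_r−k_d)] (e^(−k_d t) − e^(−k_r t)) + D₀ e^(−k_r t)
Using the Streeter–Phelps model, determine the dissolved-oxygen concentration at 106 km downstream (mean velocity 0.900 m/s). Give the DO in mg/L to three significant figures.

DO ≈ 5.44 mg/L

Travel time t = x/v = 106 km / (0.900 m/s) = 106000 m / 0.900 m/s = 117800 s = 1.363 d.
k_d L₀/(k_r−k_d) = 0.342×33.9/(1.90−0.342) = 11.59/1.558 = 7.441 mg/L.
e^(−k_d t) = e^(−0.342×1.363) = 0.6274; e^(−k_r t) = e^(−1.90×1.363) = 0.07502.
D = 7.441 × (0.6274 − 0.07502) + 0.307 × 0.07502 = 4.110 + 0.02303 = 4.133 mg/L.
DO = C_s − D = 9.57 − 4.133 = 5.437 mg/L.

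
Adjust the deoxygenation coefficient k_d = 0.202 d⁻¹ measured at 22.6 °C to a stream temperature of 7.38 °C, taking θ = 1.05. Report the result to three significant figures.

k_d(T₂) = k_d(T₁) · θ^(T₂−T₁) = 0.202 × 1.05^(7.38−22.6)
= 0.202 × 1.05^-15.2 = 0.202 × 0.4759 = 0.09613 d⁻¹.

k_d ≈ 0.0961 d⁻¹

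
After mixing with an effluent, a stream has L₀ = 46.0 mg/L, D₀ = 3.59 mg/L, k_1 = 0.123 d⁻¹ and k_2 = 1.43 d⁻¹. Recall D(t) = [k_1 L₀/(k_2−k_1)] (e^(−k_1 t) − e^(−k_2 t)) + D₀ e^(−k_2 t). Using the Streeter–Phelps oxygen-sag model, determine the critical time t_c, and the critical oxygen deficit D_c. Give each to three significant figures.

t_c = [1/(k_2−k_1)] ln[(k_2/k_1)(1 − D₀(k_2−k_1)/(k_1 L₀))]
= [1/(1.43−0.123)] ln[(1.43/0.123)(1 − 3.59×1.307/(0.123×46.0))]
= (1/1.307) ln[11.63 × 0.1707] = 0.7651 × ln(1.985) = 0.7651 × 0.6854 = 0.5244 d.
D_c = (k_1/k_2) L₀ e^(−k_1 t_c) = (0.123/1.43) × 46.0 × e^(−0.123×0.5244) = 0.08601 × 46.0 × 0.9375 = 3.709 mg/L.

t_c ≈ 0.524 d; D_c ≈ 3.71 mg/L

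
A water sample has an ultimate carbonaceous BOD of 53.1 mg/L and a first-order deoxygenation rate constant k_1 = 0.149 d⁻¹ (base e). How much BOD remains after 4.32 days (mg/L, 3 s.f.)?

L ≈ 27.9 mg/L

L_t = L₀ e^(−k_1 t) = 53.1 × e^(−0.149×4.32) = 53.1 × 0.5254 = 27.90 mg/L.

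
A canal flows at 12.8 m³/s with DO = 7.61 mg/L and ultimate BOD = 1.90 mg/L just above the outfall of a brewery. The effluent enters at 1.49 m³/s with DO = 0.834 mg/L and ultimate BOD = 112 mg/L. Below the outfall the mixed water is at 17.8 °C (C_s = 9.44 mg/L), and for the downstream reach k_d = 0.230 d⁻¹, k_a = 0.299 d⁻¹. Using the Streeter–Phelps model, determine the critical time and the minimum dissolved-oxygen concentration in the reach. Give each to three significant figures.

t_c ≈ 2.95 d; minimum DO ≈ 4.22 mg/L

Mixed DO = (12.8×7.61 + 1.49×0.834)/(12.8+1.49) = 98.65/14.29 = 6.903 mg/L.
Mixed L₀ = (12.8×1.90 + 1.49×112)/(14.29) = 191.2/14.29 = 13.38 mg/L.
Initial deficit D₀ = C_s − DO₀ = 9.44 − 6.903 = 2.537 mg/L.
t_c = (1/0.06900) ln[(0.299/0.230)(1 − 2.537×0.06900/(0.230×13.38))] = 14.49 × ln(1.226) = 2.954 d.
D_c = (0.230/0.299) × 13.38 × e^(−0.230×2.954) = 0.7692 × 13.38 × 0.5069 = 5.218 mg/L.
Minimum DO = 9.44 − 5.218 = 4.222 mg/L.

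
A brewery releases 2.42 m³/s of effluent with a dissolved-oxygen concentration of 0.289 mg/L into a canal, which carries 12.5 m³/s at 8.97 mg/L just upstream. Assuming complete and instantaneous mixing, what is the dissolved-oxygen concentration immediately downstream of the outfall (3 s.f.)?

7.56 mg/L

Flow-weighted mixing: C = (Q_r C_r + Q_w C_w)/(Q_r + Q_w)
= (12.5×8.97 + 2.42×0.289)/(12.5 + 2.42) = 112.8/14.92 = 7.562 mg/L.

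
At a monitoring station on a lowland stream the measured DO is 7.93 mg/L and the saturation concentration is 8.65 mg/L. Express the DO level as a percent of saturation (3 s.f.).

91.7 % saturation

% saturation = C/C_s × 100 = 7.93/8.65 × 100 = 91.7 %.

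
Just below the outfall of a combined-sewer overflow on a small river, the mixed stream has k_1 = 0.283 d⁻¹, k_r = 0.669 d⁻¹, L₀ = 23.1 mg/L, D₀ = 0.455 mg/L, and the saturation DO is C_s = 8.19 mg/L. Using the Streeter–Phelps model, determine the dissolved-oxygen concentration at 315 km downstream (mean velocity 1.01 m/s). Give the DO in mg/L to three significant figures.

Travel time t = x/v = 315 km / (1.01 m/s) = 315000 m / 1.01 m/s = 311900 s = 3.610 d.
k_1 L₀/(k_r−k_1) = 0.283×23.1/(0.669−0.283) = 6.537/0.3860 = 16.94 mg/L.
e^(−k_1 t) = e^(−0.283×3.610) = 0.3600; e^(−k_r t) = e^(−0.669×3.610) = 0.08938.
D = 16.94 × (0.3600 − 0.08938) + 0.455 × 0.08938 = 4.584 + 0.04067 = 4.625 mg/L.
DO = C_s − D = 8.19 − 4.625 = 3.565 mg/L.

DO ≈ 3.57 mg/L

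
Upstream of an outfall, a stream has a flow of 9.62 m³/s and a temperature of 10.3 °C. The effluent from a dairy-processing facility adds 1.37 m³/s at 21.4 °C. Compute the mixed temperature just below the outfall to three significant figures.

Flow-weighted mixing: C = (Q_r C_r + Q_w C_w)/(Q_r + Q_w)
= (9.62×10.3 + 1.37×21.4)/(9.62 + 1.37) = 128.4/10.99 = 11.68 °C.

11.7 °C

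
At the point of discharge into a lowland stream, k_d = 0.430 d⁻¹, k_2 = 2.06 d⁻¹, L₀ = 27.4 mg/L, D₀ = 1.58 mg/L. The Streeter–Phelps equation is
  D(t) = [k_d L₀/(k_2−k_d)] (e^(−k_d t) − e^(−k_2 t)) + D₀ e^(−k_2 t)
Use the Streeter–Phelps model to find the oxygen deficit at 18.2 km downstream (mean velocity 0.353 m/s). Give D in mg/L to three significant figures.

D ≈ 3.94 mg/L

Travel time t = x/v = 18.2 km / (0.353 m/s) = 18200 m / 0.353 m/s = 51560 s = 0.5967 d.
k_d L₀/(k_2−k_d) = 0.430×27.4/(2.06−0.430) = 11.78/1.630 = 7.228 mg/L.
e^(−k_d t) = e^(−0.430×0.5967) = 0.7737; e^(−k_2 t) = e^(−2.06×0.5967) = 0.2925.
D = 7.228 × (0.7737 − 0.2925) + 1.58 × 0.2925 = 3.478 + 0.4622 = 3.940 mg/L.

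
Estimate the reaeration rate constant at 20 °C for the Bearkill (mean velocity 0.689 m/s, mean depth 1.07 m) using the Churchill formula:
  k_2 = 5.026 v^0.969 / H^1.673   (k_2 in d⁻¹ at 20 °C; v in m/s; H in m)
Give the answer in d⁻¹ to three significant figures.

k_2 = 5.026 × 0.689^0.969 / 1.07^1.673 = 5.026 × 0.6970 / 1.120 = 3.128 d⁻¹.

k_2 ≈ 3.13 d⁻¹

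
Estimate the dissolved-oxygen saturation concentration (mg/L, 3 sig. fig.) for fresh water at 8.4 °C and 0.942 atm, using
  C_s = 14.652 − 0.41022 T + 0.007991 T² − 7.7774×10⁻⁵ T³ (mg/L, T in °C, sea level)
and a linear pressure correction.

At sea level: C_s = 14.652 − 0.41022×8.4 + 0.007991×8.4² − 7.7774×10⁻⁵×8.4³ = 11.72 mg/L.
Pressure correction: C_s' = 11.72 × 0.942 = 11.04 mg/L.

C_s ≈ 11.0 mg/L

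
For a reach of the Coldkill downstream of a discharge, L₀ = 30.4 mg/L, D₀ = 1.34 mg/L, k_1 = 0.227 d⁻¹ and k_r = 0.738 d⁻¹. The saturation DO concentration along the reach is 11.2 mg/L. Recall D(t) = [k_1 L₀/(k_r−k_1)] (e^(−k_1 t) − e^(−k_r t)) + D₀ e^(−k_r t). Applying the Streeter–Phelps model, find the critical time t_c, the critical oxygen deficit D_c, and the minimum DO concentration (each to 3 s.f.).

At the critical point dD/dt = 0, so k_1 L₀ e^(−k_1 t) = k_r D. Substituting D(t) from the Streeter–Phelps equation and solving for t gives
t_c = ln[(k_r/k_1)(1 − D₀(k_r−k_1)/(k_1 L₀))] / (k_r−k_1).
Here k_r−k_1 = 0.5110 d⁻¹ and 1 − D₀(k_r−k_1)/(k_1 L₀) = 1 − 1.34×0.5110/(0.227×30.4) = 0.9008, so
t_c = ln(3.251 × 0.9008) / 0.5110 = 1.074 / 0.5110 = 2.103 d.
D_c = (k_1/k_r) L₀ e^(−k_1 t_c) = (0.227/0.738) × 30.4 × e^(−0.227×2.103) = 0.3076 × 30.4 × 0.6204 = 5.802 mg/L.
Minimum DO = C_s − D_c = 11.2 − 5.802 = 5.398 mg/L.

t_c ≈ 2.10 d; D_c ≈ 5.80 mg/L; min DO ≈ 5.40 mg/L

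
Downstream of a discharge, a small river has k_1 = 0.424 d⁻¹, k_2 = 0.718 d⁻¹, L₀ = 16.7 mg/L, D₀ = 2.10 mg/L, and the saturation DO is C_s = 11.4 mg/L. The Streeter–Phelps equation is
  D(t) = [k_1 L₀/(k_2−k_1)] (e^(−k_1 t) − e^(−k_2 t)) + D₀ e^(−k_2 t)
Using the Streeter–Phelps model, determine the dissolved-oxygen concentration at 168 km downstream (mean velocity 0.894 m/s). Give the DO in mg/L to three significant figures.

DO ≈ 6.44 mg/L

Travel time t = x/v = 168 km / (0.894 m/s) = 168000 m / 0.894 m/s = 187900 s = 2.175 d.
k_1 L₀/(k_2−k_1) = 0.424×16.7/(0.718−0.424) = 7.081/0.2940 = 24.08 mg/L.
e^(−k_1 t) = e^(−0.424×2.175) = 0.3976; e^(−k_2 t) = e^(−0.718×2.175) = 0.2098.
D = 24.08 × (0.3976 − 0.2098) + 2.10 × 0.2098 = 4.524 + 0.4406 = 4.965 mg/L.
DO = C_s − D = 11.4 − 4.965 = 6.435 mg/L.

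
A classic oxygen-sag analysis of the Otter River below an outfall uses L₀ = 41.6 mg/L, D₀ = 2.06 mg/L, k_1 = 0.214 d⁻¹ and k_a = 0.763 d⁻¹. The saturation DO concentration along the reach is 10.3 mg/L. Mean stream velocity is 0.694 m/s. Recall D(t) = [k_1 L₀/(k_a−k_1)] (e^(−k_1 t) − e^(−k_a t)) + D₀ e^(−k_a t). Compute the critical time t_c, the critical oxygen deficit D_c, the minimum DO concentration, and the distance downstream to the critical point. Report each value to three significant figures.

At the critical point dD/dt = 0, so k_1 L₀ e^(−k_1 t) = k_a D. Substituting D(t) from the Streeter–Phelps equation and solving for t gives
t_c = ln[(k_a/k_1)(1 − D₀(k_a−k_1)/(k_1 L₀))] / (k_a−k_1).
Here k_a−k_1 = 0.5490 d⁻¹ and 1 − D₀(k_a−k_1)/(k_1 L₀) = 1 − 2.06×0.5490/(0.214×41.6) = 0.8730, so
t_c = ln(3.565 × 0.8730) / 0.5490 = 1.135 / 0.5490 = 2.068 d.
L(t_c) = L₀ e^(−k_1 t_c) = 41.6 × 0.6424 = 26.72 mg/L, and at the critical point k_a D_c = k_1 L, so D_c = (0.214/0.763) × 26.72 = 7.495 mg/L.
Minimum DO = C_s − D_c = 10.3 − 7.495 = 2.805 mg/L.
x_c = v t_c = 0.694 m/s × 2.068 d × 86400 s/d = 124000 m ≈ 124 km.

t_c ≈ 2.07 d; D_c ≈ 7.49 mg/L; min DO ≈ 2.81 mg/L; x_c ≈ 124 km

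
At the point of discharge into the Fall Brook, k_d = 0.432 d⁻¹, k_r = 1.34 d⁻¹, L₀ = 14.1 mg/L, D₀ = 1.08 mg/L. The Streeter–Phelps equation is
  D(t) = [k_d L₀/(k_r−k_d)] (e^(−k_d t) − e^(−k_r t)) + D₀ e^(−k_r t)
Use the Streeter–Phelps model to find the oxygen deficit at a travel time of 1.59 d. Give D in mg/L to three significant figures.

k_d L₀/(k_r−k_d) = 0.432×14.1/(1.34−0.432) = 6.091/0.9080 = 6.708 mg/L.
e^(−k_d t) = e^(−0.432×1.590) = 0.5031; e^(−k_r t) = e^(−1.34×1.590) = 0.1188.
D = 6.708 × (0.5031 − 0.1188) + 1.08 × 0.1188 = 2.579 + 0.1283 = 2.707 mg/L.

D ≈ 2.71 mg/L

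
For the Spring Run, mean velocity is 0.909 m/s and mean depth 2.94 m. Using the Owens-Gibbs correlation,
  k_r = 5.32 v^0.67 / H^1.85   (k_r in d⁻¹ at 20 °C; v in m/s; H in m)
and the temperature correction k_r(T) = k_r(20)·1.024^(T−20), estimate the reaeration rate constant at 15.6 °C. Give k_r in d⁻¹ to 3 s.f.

k_r ≈ 0.611 d⁻¹

k_r(20) = 5.32 × 0.909^0.67 / 2.94^1.85 = 5.32 × 0.9381 / 7.353 = 0.6787 d⁻¹.
k_r(15.6) = 0.6787 × 1.024^(15.6−20) = 0.6787 × 0.9009 = 0.6115 d⁻¹.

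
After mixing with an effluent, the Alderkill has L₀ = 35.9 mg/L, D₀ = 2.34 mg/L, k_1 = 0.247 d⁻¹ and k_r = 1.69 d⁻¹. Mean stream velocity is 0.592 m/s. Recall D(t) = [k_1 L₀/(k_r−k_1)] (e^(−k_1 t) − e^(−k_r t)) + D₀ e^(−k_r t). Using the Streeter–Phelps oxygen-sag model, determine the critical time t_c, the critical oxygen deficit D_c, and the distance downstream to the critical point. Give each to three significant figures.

t_c ≈ 1.00 d; D_c ≈ 4.10 mg/L; x_c ≈ 51.2 km

With k_r/k_1 = 6.842 and 1 − D₀(k_r−k_1)/(k_1 L₀) = 0.6192,
t_c = ln(6.842 × 0.6192) / (1.69 − 0.247) = ln(4.237) / 1.443 = 1.444/1.443 = 1.001 d.
D_c = (k_1/k_r) L₀ e^(−k_1 t_c) = (0.247/1.69) × 35.9 × e^(−0.247×1.001) = 0.1462 × 35.9 × 0.7810 = 4.098 mg/L.
x_c = v t_c = 0.592 m/s × 1.001 d × 86400 s/d = 51180 m ≈ 51.2 km.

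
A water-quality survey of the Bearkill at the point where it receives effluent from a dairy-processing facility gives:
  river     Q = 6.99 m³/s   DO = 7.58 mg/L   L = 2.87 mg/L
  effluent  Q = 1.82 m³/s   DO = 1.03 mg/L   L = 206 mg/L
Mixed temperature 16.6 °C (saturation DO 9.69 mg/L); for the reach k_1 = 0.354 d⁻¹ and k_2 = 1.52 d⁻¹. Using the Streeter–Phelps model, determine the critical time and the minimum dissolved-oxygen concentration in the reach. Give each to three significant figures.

Mixed DO = (6.99×7.58 + 1.82×1.03)/(6.99+1.82) = 54.86/8.810 = 6.227 mg/L.
Mixed L₀ = (6.99×2.87 + 1.82×206)/(8.810) = 395.0/8.810 = 44.83 mg/L.
Initial deficit D₀ = C_s − DO₀ = 9.69 − 6.227 = 3.463 mg/L.
t_c = (1/1.166) ln[(1.52/0.354)(1 − 3.463×1.166/(0.354×44.83))] = 0.8576 × ln(3.201) = 0.9979 d.
D_c = (0.354/1.52) × 44.83 × e^(−0.354×0.9979) = 0.2329 × 44.83 × 0.7024 = 7.334 mg/L.
Minimum DO = 9.69 − 7.334 = 2.356 mg/L.

t_c ≈ 0.998 d; minimum DO ≈ 2.36 mg/L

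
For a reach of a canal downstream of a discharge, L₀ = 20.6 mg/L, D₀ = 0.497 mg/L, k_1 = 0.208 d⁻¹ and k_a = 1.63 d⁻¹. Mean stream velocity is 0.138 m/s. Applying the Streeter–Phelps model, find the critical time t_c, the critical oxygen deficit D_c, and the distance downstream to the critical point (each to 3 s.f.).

With k_a/k_1 = 7.837 and 1 − D₀(k_a−k_1)/(k_1 L₀) = 0.8351,
t_c = ln(7.837 × 0.8351) / (1.63 − 0.208) = ln(6.544) / 1.422 = 1.879/1.422 = 1.321 d.
L(t_c) = L₀ e^(−k_1 t_c) = 20.6 × 0.7597 = 15.65 mg/L, and at the critical point k_a D_c = k_1 L, so D_c = (0.208/1.63) × 15.65 = 1.997 mg/L.
x_c = v t_c = 0.138 m/s × 1.321 d × 86400 s/d = 15750 m ≈ 15.8 km.

t_c ≈ 1.32 d; D_c ≈ 2.00 mg/L; x_c ≈ 15.8 km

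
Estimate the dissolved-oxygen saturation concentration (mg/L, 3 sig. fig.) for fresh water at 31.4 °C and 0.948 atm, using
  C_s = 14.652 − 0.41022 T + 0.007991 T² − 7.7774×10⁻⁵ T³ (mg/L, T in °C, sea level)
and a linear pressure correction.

C_s ≈ 6.87 mg/L

At sea level: C_s = 14.652 − 0.41022×31.4 + 0.007991×31.4² − 7.7774×10⁻⁵×31.4³ = 7.242 mg/L.
Pressure correction: C_s' = 7.242 × 0.948 = 6.865 mg/L.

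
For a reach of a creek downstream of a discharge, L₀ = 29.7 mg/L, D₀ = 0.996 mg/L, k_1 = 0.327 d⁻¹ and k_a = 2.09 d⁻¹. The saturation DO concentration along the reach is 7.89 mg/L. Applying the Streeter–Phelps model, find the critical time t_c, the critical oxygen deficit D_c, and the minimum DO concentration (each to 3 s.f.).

At the critical point dD/dt = 0, so k_1 L₀ e^(−k_1 t) = k_a D. Substituting D(t) from the Streeter–Phelps equation and solving for t gives
t_c = ln[(k_a/k_1)(1 − D₀(k_a−k_1)/(k_1 L₀))] / (k_a−k_1).
Here k_a−k_1 = 1.763 d⁻¹ and 1 − D₀(k_a−k_1)/(k_1 L₀) = 1 − 0.996×1.763/(0.327×29.7) = 0.8192, so
t_c = ln(6.391 × 0.8192) / 1.763 = 1.656 / 1.763 = 0.9390 d.
L(t_c) = L₀ e^(−k_1 t_c) = 29.7 × 0.7356 = 21.85 mg/L, and at the critical point k_a D_c = k_1 L, so D_c = (0.327/2.09) × 21.85 = 3.418 mg/L.
Minimum DO = C_s − D_c = 7.89 − 3.418 = 4.472 mg/L.

t_c ≈ 0.939 d; D_c ≈ 3.42 mg/L; min DO ≈ 4.47 mg/L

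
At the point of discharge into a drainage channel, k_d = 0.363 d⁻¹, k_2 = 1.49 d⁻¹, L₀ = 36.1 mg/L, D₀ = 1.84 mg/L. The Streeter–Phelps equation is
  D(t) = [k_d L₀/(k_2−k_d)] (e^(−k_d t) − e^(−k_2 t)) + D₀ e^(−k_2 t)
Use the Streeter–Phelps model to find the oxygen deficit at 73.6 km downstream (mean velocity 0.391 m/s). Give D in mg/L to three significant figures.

D ≈ 4.89 mg/L

Travel time t = x/v = 73.6 km / (0.391 m/s) = 73600 m / 0.391 m/s = 188200 s = 2.179 d.
k_d L₀/(k_2−k_d) = 0.363×36.1/(1.49−0.363) = 13.10/1.127 = 11.63 mg/L.
e^(−k_d t) = e^(−0.363×2.179) = 0.4535; e^(−k_2 t) = e^(−1.49×2.179) = 0.03892.
D = 11.63 × (0.4535 − 0.03892) + 1.84 × 0.03892 = 4.820 + 0.07162 = 4.892 mg/L.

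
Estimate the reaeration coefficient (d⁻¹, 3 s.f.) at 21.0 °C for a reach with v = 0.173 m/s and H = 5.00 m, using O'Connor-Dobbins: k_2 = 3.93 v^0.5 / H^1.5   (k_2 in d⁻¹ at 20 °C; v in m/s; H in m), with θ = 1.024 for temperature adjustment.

k_2 ≈ 0.150 d⁻¹

k_2(20) = 3.93 × 0.173^0.5 / 5.00^1.5 = 3.93 × 0.4159 / 11.18 = 0.1462 d⁻¹.
k_2(21.0) = 0.1462 × 1.024^(21.0−20) = 0.1462 × 1.024 = 0.1497 d⁻¹.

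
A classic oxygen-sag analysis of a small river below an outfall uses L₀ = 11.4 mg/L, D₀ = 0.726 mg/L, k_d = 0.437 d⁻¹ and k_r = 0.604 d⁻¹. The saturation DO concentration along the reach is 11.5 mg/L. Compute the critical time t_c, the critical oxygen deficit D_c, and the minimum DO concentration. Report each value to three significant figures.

t_c ≈ 1.79 d; D_c ≈ 3.77 mg/L; min DO ≈ 7.73 mg/L

At the critical point dD/dt = 0, so k_d L₀ e^(−k_d t) = k_r D. Substituting D(t) from the Streeter–Phelps equation and solving for t gives
t_c = ln[(k_r/k_d)(1 − D₀(k_r−k_d)/(k_d L₀))] / (k_r−k_d).
Here k_r−k_d = 0.1670 d⁻¹ and 1 − D₀(k_r−k_d)/(k_d L₀) = 1 − 0.726×0.1670/(0.437×11.4) = 0.9757, so
t_c = ln(1.382 × 0.9757) / 0.1670 = 0.2990 / 0.1670 = 1.790 d.
L(t_c) = L₀ e^(−k_d t_c) = 11.4 × 0.4573 = 5.213 mg/L, and at the critical point k_r D_c = k_d L, so D_c = (0.437/0.604) × 5.213 = 3.772 mg/L.
Minimum DO = C_s − D_c = 11.5 − 3.772 = 7.728 mg/L.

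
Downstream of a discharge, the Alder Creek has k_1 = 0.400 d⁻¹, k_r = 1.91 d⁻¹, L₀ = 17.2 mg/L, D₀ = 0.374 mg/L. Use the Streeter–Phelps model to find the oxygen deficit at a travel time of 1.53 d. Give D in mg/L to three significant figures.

D ≈ 2.25 mg/L

k_1 L₀/(k_r−k_1) = 0.400×17.2/(1.91−0.400) = 6.880/1.510 = 4.556 mg/L.
e^(−k_1 t) = e^(−0.400×1.530) = 0.5423; e^(−k_r t) = e^(−1.91×1.530) = 0.05381.
D = 4.556 × (0.5423 − 0.05381) + 0.374 × 0.05381 = 2.226 + 0.02012 = 2.246 mg/L.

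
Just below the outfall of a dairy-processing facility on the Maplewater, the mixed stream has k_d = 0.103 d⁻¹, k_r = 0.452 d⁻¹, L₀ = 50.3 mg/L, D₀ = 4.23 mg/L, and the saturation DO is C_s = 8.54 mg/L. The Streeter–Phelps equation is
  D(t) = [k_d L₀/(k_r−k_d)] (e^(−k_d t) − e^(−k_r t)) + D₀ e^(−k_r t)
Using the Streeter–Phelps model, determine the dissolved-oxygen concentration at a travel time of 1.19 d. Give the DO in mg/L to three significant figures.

k_d L₀/(k_r−k_d) = 0.103×50.3/(0.452−0.103) = 5.181/0.3490 = 14.84 mg/L.
e^(−k_d t) = e^(−0.103×1.190) = 0.8846; e^(−k_r t) = e^(−0.452×1.190) = 0.5840.
D = 14.84 × (0.8846 − 0.5840) + 4.23 × 0.5840 = 4.463 + 2.470 = 6.934 mg/L.
DO = C_s − D = 8.54 − 6.934 = 1.606 mg/L.

DO ≈ 1.61 mg/L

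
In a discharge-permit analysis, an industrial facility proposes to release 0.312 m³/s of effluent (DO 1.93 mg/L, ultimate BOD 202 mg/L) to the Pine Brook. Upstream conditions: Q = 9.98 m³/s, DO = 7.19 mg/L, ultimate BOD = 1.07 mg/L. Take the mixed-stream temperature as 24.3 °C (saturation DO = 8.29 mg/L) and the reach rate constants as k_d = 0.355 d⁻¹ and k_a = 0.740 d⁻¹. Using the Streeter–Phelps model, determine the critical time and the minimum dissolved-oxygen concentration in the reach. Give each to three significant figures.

t_c ≈ 1.36 d; minimum DO ≈ 6.17 mg/L

Mixed DO = (9.98×7.19 + 0.312×1.93)/(9.98+0.312) = 72.36/10.29 = 7.031 mg/L.
Mixed L₀ = (9.98×1.07 + 0.312×202)/(10.29) = 73.70/10.29 = 7.161 mg/L.
Initial deficit D₀ = C_s − DO₀ = 8.29 − 7.031 = 1.259 mg/L.
t_c = (1/0.3850) ln[(0.740/0.355)(1 − 1.259×0.3850/(0.355×7.161))] = 2.597 × ln(1.687) = 1.358 d.
D_c = (0.355/0.740) × 7.161 × e^(−0.355×1.358) = 0.4797 × 7.161 × 0.6175 = 2.121 mg/L.
Minimum DO = 8.29 − 2.121 = 6.169 mg/L.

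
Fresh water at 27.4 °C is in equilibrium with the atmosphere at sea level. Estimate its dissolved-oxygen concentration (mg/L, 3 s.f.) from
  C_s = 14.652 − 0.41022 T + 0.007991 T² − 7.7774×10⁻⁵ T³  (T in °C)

C_s ≈ 7.81 mg/L

C_s = 14.652 − 0.41022×27.4 + 0.007991×27.4² − 7.7774×10⁻⁵×27.4³ = 7.811 mg/L.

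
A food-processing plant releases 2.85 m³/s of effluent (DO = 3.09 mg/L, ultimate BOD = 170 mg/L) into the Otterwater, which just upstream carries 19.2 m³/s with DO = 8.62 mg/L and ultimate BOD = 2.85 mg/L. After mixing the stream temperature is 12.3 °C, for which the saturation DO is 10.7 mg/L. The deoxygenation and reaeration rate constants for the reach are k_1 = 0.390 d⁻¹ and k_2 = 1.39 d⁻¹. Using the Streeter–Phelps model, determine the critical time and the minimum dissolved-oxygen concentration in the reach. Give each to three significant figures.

Mixed DO = (19.2×8.62 + 2.85×3.09)/(19.2+2.85) = 174.3/22.05 = 7.905 mg/L.
Mixed L₀ = (19.2×2.85 + 2.85×170)/(22.05) = 539.2/22.05 = 24.45 mg/L.
Initial deficit D₀ = C_s − DO₀ = 10.7 − 7.905 = 2.795 mg/L.
t_c = (1/1.000) ln[(1.39/0.390)(1 − 2.795×1.000/(0.390×24.45))] = 1.000 × ln(2.520) = 0.9241 d.
D_c = (0.390/1.39) × 24.45 × e^(−0.390×0.9241) = 0.2806 × 24.45 × 0.6974 = 4.785 mg/L.
Minimum DO = 10.7 − 4.785 = 5.915 mg/L.

t_c ≈ 0.924 d; minimum DO ≈ 5.91 mg/L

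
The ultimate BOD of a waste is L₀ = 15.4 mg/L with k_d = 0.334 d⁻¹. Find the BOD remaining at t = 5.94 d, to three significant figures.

L ≈ 2.12 mg/L

L_t = L₀ e^(−k_d t) = 15.4 × e^(−0.334×5.94) = 15.4 × 0.1375 = 2.118 mg/L.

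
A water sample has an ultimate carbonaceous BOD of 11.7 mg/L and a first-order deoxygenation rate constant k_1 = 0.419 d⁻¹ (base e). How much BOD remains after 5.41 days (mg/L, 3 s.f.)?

L ≈ 1.21 mg/L

L_t = L₀ e^(−k_1 t) = 11.7 × e^(−0.419×5.41) = 11.7 × 0.1036 = 1.213 mg/L.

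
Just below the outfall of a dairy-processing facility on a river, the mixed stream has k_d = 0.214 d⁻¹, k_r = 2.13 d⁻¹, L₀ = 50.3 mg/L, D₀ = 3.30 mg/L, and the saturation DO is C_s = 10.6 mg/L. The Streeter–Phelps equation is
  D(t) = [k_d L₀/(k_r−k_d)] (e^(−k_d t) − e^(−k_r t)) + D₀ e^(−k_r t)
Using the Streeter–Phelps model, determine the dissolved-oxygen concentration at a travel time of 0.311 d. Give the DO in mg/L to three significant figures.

DO ≈ 6.54 mg/L

k_d L₀/(k_r−k_d) = 0.214×50.3/(2.13−0.214) = 10.76/1.916 = 5.618 mg/L.
e^(−k_d t) = e^(−0.214×0.3110) = 0.9356; e^(−k_r t) = e^(−2.13×0.3110) = 0.5156.
D = 5.618 × (0.9356 − 0.5156) + 3.30 × 0.5156 = 2.360 + 1.701 = 4.061 mg/L.
DO = C_s − D = 10.6 − 4.061 = 6.539 mg/L.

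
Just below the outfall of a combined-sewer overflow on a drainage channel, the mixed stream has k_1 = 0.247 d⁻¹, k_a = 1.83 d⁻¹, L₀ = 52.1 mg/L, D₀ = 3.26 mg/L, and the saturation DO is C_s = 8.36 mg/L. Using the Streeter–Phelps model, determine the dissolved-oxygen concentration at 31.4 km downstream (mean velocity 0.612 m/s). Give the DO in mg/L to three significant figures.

DO ≈ 2.98 mg/L

Travel time t = x/v = 31.4 km / (0.612 m/s) = 31400 m / 0.612 m/s = 51310 s = 0.5938 d.
k_1 L₀/(k_a−k_1) = 0.247×52.1/(1.83−0.247) = 12.87/1.583 = 8.129 mg/L.
e^(−k_1 t) = e^(−0.247×0.5938) = 0.8636; e^(−k_a t) = e^(−1.83×0.5938) = 0.3373.
D = 8.129 × (0.8636 − 0.3373) + 3.26 × 0.3373 = 4.278 + 1.100 = 5.378 mg/L.
DO = C_s − D = 8.36 − 5.378 = 2.982 mg/L.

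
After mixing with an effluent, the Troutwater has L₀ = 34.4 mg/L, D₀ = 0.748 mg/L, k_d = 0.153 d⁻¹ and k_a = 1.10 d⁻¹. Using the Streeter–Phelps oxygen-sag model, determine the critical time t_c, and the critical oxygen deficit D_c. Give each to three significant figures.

At the critical point dD/dt = 0, so k_d L₀ e^(−k_d t) = k_a D. Substituting D(t) from the Streeter–Phelps equation and solving for t gives
t_c = ln[(k_a/k_d)(1 − D₀(k_a−k_d)/(k_d L₀))] / (k_a−k_d).
Here k_a−k_d = 0.9470 d⁻¹ and 1 − D₀(k_a−k_d)/(k_d L₀) = 1 − 0.748×0.9470/(0.153×34.4) = 0.8654, so
t_c = ln(7.190 × 0.8654) / 0.9470 = 1.828 / 0.9470 = 1.930 d.
D_c = (k_d/k_a) L₀ e^(−k_d t_c) = (0.153/1.10) × 34.4 × e^(−0.153×1.930) = 0.1391 × 34.4 × 0.7443 = 3.561 mg/L.

t_c ≈ 1.93 d; D_c ≈ 3.56 mg/L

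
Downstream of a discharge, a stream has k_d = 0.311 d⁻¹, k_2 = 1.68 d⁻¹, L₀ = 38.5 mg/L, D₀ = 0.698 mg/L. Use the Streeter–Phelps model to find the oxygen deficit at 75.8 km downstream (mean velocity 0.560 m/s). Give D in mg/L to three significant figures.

D ≈ 4.79 mg/L

Travel time t = x/v = 75.8 km / (0.560 m/s) = 75800 m / 0.560 m/s = 135400 s = 1.567 d.
k_d L₀/(k_2−k_d) = 0.311×38.5/(1.68−0.311) = 11.97/1.369 = 8.746 mg/L.
e^(−k_d t) = e^(−0.311×1.567) = 0.6143; e^(−k_2 t) = e^(−1.68×1.567) = 0.07194.
D = 8.746 × (0.6143 − 0.07194) + 0.698 × 0.07194 = 4.744 + 0.05021 = 4.794 mg/L.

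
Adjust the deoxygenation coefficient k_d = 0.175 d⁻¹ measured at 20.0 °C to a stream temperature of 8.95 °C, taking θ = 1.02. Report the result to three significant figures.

k_d ≈ 0.141 d⁻¹

k_d(T₂) = k_d(T₁) · θ^(T₂−T₁) = 0.175 × 1.02^(8.95−20.0)
= 0.175 × 1.02^-11.1 = 0.175 × 0.8035 = 0.1406 d⁻¹.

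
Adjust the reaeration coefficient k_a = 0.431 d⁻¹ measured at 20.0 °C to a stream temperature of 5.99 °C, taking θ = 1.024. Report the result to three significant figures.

k_a ≈ 0.309 d⁻¹

k_a(T₂) = k_a(T₁) · θ^(T₂−T₁) = 0.431 × 1.024^(5.99−20.0)
= 0.431 × 1.024^-14.0 = 0.431 × 0.7173 = 0.3092 d⁻¹.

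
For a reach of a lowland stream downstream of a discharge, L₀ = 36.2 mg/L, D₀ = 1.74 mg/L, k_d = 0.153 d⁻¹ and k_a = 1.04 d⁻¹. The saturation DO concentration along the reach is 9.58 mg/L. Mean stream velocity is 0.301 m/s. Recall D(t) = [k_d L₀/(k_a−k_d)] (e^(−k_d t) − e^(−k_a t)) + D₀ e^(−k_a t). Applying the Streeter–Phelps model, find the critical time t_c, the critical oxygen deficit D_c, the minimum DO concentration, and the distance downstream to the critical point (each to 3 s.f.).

At the critical point dD/dt = 0, so k_d L₀ e^(−k_d t) = k_a D. Substituting D(t) from the Streeter–Phelps equation and solving for t gives
t_c = ln[(k_a/k_d)(1 − D₀(k_a−k_d)/(k_d L₀))] / (k_a−k_d).
Here k_a−k_d = 0.8870 d⁻¹ and 1 − D₀(k_a−k_d)/(k_d L₀) = 1 − 1.74×0.8870/(0.153×36.2) = 0.7213, so
t_c = ln(6.797 × 0.7213) / 0.8870 = 1.590 / 0.8870 = 1.792 d.
L(t_c) = L₀ e^(−k_d t_c) = 36.2 × 0.7601 = 27.52 mg/L, and at the critical point k_a D_c = k_d L, so D_c = (0.153/1.04) × 27.52 = 4.048 mg/L.
Minimum DO = C_s − D_c = 9.58 − 4.048 = 5.532 mg/L.
x_c = v t_c = 0.301 m/s × 1.792 d × 86400 s/d = 46610 m ≈ 46.6 km.

t_c ≈ 1.79 d; D_c ≈ 4.05 mg/L; min DO ≈ 5.53 mg/L; x_c ≈ 46.6 km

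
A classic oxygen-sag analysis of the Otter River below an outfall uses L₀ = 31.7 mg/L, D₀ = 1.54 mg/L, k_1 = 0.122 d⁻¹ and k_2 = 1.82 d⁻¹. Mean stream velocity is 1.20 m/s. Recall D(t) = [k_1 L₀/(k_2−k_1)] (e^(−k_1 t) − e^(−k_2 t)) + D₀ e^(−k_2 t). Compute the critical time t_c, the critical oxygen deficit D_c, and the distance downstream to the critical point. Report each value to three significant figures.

With k_2/k_1 = 14.92 and 1 − D₀(k_2−k_1)/(k_1 L₀) = 0.3239,
t_c = ln(14.92 × 0.3239) / (1.82 − 0.122) = ln(4.831) / 1.698 = 1.575/1.698 = 0.9276 d.
L(t_c) = L₀ e^(−k_1 t_c) = 31.7 × 0.8930 = 28.31 mg/L, and at the critical point k_2 D_c = k_1 L, so D_c = (0.122/1.82) × 28.31 = 1.898 mg/L.
x_c = v t_c = 1.20 m/s × 0.9276 d × 86400 s/d = 96180 m ≈ 96.2 km.

t_c ≈ 0.928 d; D_c ≈ 1.90 mg/L; x_c ≈ 96.2 km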